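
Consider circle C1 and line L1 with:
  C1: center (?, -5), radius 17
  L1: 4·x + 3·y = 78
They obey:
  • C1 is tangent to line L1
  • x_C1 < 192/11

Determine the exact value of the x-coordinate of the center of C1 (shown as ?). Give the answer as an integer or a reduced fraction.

1. [C1‖L1]  x_C1² − (93/2)x_C1 + 89 = 0  ⇒  x_C1 = 2 or 89/2
2. given x_C1 < 192/11: keep 2

2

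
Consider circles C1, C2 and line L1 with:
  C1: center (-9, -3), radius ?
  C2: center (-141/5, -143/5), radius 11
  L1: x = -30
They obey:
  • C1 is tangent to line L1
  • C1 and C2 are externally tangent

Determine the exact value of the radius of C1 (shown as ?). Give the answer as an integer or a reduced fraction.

1. [C1‖L1]  r_C1² − 441 = 0  ⇒  r_C1 = 21 (r>0 drops 1)
2. [ext C1·C2]  r_C1² + 22r_C1 − 903 = 0  ⇒  r_C1 = 21 (r>0 drops 1)

21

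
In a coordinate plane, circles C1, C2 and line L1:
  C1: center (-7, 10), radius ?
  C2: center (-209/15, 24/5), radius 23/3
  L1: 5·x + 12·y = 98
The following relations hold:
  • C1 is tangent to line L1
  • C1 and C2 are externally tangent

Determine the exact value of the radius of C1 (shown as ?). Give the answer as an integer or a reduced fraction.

1. [C1‖L1]  r_C1² − 1 = 0  ⇒  r_C1 = 1 (r>0 drops 1)
2. [ext C1·C2]  r_C1² + (46/3)r_C1 − 49/3 = 0  ⇒  r_C1 = 1 (r>0 drops 1)

1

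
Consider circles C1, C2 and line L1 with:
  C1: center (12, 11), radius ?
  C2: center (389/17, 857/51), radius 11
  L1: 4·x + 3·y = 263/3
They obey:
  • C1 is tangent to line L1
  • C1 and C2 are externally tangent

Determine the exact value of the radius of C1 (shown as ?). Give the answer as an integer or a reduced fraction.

4/3

1. [C1‖L1]  r_C1² − 16/9 = 0  ⇒  r_C1 = 4/3 (r>0 drops 1)
2. [ext C1·C2]  r_C1² + 22r_C1 − 280/9 = 0  ⇒  r_C1 = 4/3 (r>0 drops 1)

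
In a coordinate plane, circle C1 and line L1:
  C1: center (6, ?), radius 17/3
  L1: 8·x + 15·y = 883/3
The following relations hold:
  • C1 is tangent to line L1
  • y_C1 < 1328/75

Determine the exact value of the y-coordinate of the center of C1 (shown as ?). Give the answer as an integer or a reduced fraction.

1. [C1‖L1]  y_C1² − (1478/45)y_C1 + 2056/9 = 0  ⇒  y_C1 = 10 or 1028/45
2. given y_C1 < 1328/75: keep 10

10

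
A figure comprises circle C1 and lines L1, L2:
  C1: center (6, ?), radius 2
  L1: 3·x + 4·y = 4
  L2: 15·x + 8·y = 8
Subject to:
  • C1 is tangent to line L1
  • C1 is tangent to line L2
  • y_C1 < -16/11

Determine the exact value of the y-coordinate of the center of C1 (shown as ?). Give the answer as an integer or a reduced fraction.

1. [C1‖L1]  y_C1² + 7y_C1 + 6 = 0  ⇒  y_C1 = -6 or -1
2. [C1‖L2]  y_C1² + (41/2)y_C1 + 87 = 0  ⇒  y_C1 = -29/2 or -6

-6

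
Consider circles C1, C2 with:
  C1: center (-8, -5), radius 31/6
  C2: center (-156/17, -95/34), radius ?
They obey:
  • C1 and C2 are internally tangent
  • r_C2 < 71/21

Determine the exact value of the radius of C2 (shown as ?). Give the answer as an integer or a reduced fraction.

1. [int C1,C2]  r_C2² − (31/3)r_C2 + 184/9 = 0  ⇒  r_C2 = 8/3 or 23/3
2. given r_C2 < 71/21: keep 8/3

8/3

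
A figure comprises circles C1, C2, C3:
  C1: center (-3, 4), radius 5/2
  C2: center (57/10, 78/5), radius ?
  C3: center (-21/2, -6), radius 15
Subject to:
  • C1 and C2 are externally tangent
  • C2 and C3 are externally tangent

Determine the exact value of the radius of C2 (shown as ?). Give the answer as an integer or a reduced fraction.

12

1. [ext C1·C2]  r_C2² + 5r_C2 − 204 = 0  ⇒  r_C2 = 12 (r>0 drops 1)
2. [ext C2·C3]  r_C2² + 30r_C2 − 504 = 0  ⇒  r_C2 = 12 (r>0 drops 1)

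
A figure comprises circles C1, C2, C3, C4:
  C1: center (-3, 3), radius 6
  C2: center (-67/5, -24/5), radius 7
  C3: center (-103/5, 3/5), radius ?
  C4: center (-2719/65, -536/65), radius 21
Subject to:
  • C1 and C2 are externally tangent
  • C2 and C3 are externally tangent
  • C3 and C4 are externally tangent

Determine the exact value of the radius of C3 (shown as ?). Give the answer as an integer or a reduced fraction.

1. [ext C2·C3]  r_C3² + 14r_C3 − 32 = 0  ⇒  r_C3 = 2 (r>0 drops 1)
2. [ext C3·C4]  r_C3² + 42r_C3 − 88 = 0  ⇒  r_C3 = 2 (r>0 drops 1)

2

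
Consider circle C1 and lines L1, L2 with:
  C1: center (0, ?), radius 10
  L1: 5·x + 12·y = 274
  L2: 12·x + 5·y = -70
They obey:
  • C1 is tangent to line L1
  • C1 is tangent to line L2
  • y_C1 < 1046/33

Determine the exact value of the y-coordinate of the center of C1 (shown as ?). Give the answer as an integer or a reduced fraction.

1. [C1‖L1]  y_C1² − (137/3)y_C1 + 404 = 0  ⇒  y_C1 = 12 or 101/3
2. [C1‖L2]  y_C1² + 28y_C1 − 480 = 0  ⇒  y_C1 = -40 or 12

12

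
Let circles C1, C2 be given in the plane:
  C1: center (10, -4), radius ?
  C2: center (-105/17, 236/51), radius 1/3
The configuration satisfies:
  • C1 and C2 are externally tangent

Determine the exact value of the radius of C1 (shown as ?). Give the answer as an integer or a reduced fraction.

1. [ext C1·C2]  r_C1² + (2/3)r_C1 − 336 = 0  ⇒  r_C1 = 18 (r>0 drops 1)

18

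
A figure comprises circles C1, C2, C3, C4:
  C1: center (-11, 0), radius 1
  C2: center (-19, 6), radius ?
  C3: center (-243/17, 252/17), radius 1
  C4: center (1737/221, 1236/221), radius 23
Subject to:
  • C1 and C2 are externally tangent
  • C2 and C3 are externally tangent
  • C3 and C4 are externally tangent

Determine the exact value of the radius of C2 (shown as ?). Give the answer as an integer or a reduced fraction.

9

1. [ext C1·C2]  r_C2² + 2r_C2 − 99 = 0  ⇒  r_C2 = 9 (r>0 drops 1)
2. [ext C2·C3]  r_C2² + 2r_C2 − 99 = 0  ⇒  r_C2 = 9 (r>0 drops 1)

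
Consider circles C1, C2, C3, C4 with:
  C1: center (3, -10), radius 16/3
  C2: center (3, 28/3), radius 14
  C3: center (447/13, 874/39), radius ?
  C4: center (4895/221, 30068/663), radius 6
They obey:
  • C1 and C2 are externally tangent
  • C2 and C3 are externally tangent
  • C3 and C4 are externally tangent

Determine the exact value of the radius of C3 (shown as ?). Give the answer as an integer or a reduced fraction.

20

1. [ext C2·C3]  r_C3² + 28r_C3 − 960 = 0  ⇒  r_C3 = 20 (r>0 drops 1)
2. [ext C3·C4]  r_C3² + 12r_C3 − 640 = 0  ⇒  r_C3 = 20 (r>0 drops 1)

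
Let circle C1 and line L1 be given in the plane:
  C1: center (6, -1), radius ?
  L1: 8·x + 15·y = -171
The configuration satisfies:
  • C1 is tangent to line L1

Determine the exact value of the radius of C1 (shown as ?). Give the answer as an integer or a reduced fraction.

1. [C1‖L1]  r_C1² − 144 = 0  ⇒  r_C1 = 12 (r>0 drops 1)

12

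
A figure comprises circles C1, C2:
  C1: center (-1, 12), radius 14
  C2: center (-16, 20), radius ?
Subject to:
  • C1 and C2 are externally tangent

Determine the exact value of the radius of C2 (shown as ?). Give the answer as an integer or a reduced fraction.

1. [ext C1·C2]  r_C2² + 28r_C2 − 93 = 0  ⇒  r_C2 = 3 (r>0 drops 1)

3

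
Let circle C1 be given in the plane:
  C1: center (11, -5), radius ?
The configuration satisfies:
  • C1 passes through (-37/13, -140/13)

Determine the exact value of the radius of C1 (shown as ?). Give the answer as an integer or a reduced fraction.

15

1. [C1∋P]  r_C1² − 225 = 0  ⇒  r_C1 = 15 (r>0 drops 1)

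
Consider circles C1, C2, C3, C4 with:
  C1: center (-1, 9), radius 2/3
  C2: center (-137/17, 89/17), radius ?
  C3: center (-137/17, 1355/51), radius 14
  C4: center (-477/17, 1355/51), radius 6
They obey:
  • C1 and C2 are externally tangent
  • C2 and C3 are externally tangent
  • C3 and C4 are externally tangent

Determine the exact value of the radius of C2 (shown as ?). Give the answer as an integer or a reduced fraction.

22/3

1. [ext C1·C2]  r_C2² + (4/3)r_C2 − 572/9 = 0  ⇒  r_C2 = 22/3 (r>0 drops 1)
2. [ext C2·C3]  r_C2² + 28r_C2 − 2332/9 = 0  ⇒  r_C2 = 22/3 (r>0 drops 1)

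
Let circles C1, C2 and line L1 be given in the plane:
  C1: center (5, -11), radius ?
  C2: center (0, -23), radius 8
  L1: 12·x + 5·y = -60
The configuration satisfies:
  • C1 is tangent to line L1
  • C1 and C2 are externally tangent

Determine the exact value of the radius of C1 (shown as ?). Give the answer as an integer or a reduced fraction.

5

1. [C1‖L1]  r_C1² − 25 = 0  ⇒  r_C1 = 5 (r>0 drops 1)
2. [ext C1·C2]  r_C1² + 16r_C1 − 105 = 0  ⇒  r_C1 = 5 (r>0 drops 1)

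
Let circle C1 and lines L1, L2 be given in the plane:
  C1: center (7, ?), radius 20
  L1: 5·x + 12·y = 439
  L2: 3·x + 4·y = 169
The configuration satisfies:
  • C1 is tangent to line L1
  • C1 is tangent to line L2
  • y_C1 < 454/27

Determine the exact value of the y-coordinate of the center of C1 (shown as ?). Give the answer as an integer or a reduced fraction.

1. [C1‖L1]  y_C1² − (202/3)y_C1 + 664 = 0  ⇒  y_C1 = 12 or 166/3
2. [C1‖L2]  y_C1² − 74y_C1 + 744 = 0  ⇒  y_C1 = 12 or 62

12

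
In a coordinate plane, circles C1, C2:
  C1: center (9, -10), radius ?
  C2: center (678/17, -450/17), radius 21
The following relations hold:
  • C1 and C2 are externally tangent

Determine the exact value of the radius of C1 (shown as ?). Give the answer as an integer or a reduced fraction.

14

1. [ext C1·C2]  r_C1² + 42r_C1 − 784 = 0  ⇒  r_C1 = 14 (r>0 drops 1)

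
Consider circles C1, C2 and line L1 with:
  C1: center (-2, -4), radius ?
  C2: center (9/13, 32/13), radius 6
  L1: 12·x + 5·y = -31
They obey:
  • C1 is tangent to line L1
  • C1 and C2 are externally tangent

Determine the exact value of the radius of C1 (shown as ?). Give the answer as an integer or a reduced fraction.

1. [C1‖L1]  r_C1² − 1 = 0  ⇒  r_C1 = 1 (r>0 drops 1)
2. [ext C1·C2]  r_C1² + 12r_C1 − 13 = 0  ⇒  r_C1 = 1 (r>0 drops 1)

1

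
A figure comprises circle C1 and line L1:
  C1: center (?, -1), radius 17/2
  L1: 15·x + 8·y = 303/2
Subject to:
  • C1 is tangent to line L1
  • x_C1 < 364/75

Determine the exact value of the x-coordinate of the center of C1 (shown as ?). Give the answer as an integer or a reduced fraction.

1

1. [C1‖L1]  x_C1² − (319/15)x_C1 + 304/15 = 0  ⇒  x_C1 = 1 or 304/15
2. given x_C1 < 364/75: keep 1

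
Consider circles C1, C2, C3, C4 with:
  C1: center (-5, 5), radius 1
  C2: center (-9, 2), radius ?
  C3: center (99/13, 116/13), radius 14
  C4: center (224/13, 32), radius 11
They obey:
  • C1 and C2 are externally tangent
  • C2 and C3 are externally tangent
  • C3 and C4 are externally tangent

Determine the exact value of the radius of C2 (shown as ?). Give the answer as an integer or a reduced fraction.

4

1. [ext C1·C2]  r_C2² + 2r_C2 − 24 = 0  ⇒  r_C2 = 4 (r>0 drops 1)
2. [ext C2·C3]  r_C2² + 28r_C2 − 128 = 0  ⇒  r_C2 = 4 (r>0 drops 1)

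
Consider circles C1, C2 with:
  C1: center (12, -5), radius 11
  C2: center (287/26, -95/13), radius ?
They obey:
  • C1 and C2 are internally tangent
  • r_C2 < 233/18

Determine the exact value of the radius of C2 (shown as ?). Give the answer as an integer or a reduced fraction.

1. [int C1,C2]  r_C2² − 22r_C2 + 459/4 = 0  ⇒  r_C2 = 17/2 or 27/2
2. given r_C2 < 233/18: keep 17/2

17/2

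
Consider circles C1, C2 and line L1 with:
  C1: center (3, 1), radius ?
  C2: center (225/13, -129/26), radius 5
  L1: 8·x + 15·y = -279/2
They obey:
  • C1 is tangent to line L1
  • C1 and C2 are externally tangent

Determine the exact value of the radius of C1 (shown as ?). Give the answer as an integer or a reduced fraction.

21/2

1. [C1‖L1]  r_C1² − 441/4 = 0  ⇒  r_C1 = 21/2 (r>0 drops 1)
2. [ext C1·C2]  r_C1² + 10r_C1 − 861/4 = 0  ⇒  r_C1 = 21/2 (r>0 drops 1)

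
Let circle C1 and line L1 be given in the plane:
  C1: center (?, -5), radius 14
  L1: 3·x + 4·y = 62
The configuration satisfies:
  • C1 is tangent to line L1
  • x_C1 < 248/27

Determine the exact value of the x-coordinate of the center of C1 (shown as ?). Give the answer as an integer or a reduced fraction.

4

1. [C1‖L1]  x_C1² − (164/3)x_C1 + 608/3 = 0  ⇒  x_C1 = 4 or 152/3
2. given x_C1 < 248/27: keep 4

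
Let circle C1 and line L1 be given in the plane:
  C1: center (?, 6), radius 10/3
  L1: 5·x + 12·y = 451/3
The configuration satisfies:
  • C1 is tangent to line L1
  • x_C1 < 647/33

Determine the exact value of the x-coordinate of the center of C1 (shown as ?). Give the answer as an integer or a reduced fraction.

1. [C1‖L1]  x_C1² − (94/3)x_C1 + 511/3 = 0  ⇒  x_C1 = 7 or 73/3
2. given x_C1 < 647/33: keep 7

7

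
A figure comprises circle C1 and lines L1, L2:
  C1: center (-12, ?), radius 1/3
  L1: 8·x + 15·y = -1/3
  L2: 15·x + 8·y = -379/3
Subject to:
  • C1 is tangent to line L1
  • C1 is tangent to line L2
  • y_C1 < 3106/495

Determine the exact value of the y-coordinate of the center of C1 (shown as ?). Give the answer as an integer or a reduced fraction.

1. [C1‖L1]  y_C1² − (574/45)y_C1 + 608/15 = 0  ⇒  y_C1 = 6 or 304/45
2. [C1‖L2]  y_C1² − (161/12)y_C1 + 89/2 = 0  ⇒  y_C1 = 6 or 89/12

6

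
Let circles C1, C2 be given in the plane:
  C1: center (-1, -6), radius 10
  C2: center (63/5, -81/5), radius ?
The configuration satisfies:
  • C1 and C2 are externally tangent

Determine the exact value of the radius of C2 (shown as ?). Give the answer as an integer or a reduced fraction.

1. [ext C1·C2]  r_C2² + 20r_C2 − 189 = 0  ⇒  r_C2 = 7 (r>0 drops 1)

7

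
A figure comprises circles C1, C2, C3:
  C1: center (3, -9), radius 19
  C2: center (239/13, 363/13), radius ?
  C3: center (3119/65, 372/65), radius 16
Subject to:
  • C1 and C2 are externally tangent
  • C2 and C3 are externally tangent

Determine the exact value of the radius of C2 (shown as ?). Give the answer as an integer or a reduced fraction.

21

1. [ext C1·C2]  r_C2² + 38r_C2 − 1239 = 0  ⇒  r_C2 = 21 (r>0 drops 1)
2. [ext C2·C3]  r_C2² + 32r_C2 − 1113 = 0  ⇒  r_C2 = 21 (r>0 drops 1)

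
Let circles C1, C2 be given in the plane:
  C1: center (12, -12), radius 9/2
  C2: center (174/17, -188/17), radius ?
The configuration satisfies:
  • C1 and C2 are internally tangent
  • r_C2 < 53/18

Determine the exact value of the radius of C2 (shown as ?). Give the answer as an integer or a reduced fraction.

5/2

1. [int C1,C2]  r_C2² − 9r_C2 + 65/4 = 0  ⇒  r_C2 = 5/2 or 13/2
2. given r_C2 < 53/18: keep 5/2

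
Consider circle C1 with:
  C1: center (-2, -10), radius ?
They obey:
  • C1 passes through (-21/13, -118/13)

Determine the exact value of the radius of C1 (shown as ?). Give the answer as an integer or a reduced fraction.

1

1. [C1∋P]  r_C1² − 1 = 0  ⇒  r_C1 = 1 (r>0 drops 1)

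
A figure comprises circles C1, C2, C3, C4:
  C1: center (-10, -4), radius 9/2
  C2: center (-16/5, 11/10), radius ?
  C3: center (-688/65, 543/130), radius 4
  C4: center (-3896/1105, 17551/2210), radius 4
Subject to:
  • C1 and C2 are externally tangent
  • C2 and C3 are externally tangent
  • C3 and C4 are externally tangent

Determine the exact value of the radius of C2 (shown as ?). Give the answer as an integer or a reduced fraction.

4

1. [ext C1·C2]  r_C2² + 9r_C2 − 52 = 0  ⇒  r_C2 = 4 (r>0 drops 1)
2. [ext C2·C3]  r_C2² + 8r_C2 − 48 = 0  ⇒  r_C2 = 4 (r>0 drops 1)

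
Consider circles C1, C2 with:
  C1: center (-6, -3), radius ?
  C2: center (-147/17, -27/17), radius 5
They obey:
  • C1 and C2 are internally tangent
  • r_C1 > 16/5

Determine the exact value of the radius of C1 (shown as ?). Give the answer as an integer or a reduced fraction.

1. [int C1,C2]  r_C1² − 10r_C1 + 16 = 0  ⇒  r_C1 = 2 or 8
2. given r_C1 > 16/5: keep 8

8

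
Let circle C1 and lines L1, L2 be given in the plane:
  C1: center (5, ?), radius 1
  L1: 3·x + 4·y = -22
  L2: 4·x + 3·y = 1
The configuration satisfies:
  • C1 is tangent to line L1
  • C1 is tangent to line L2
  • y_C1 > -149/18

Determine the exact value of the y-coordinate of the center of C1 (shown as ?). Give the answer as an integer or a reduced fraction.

-8

1. [C1‖L1]  y_C1² + (37/2)y_C1 + 84 = 0  ⇒  y_C1 = -21/2 or -8
2. [C1‖L2]  y_C1² + (38/3)y_C1 + 112/3 = 0  ⇒  y_C1 = -8 or -14/3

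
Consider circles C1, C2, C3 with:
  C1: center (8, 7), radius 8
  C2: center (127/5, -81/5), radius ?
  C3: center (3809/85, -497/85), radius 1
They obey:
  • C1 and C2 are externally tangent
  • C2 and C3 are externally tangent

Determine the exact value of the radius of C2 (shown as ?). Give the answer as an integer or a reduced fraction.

21

1. [ext C1·C2]  r_C2² + 16r_C2 − 777 = 0  ⇒  r_C2 = 21 (r>0 drops 1)
2. [ext C2·C3]  r_C2² + 2r_C2 − 483 = 0  ⇒  r_C2 = 21 (r>0 drops 1)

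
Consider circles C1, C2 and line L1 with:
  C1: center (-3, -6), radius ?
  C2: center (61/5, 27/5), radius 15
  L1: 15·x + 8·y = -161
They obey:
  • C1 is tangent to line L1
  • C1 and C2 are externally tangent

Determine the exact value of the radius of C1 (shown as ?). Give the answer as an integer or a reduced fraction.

4

1. [C1‖L1]  r_C1² − 16 = 0  ⇒  r_C1 = 4 (r>0 drops 1)
2. [ext C1·C2]  r_C1² + 30r_C1 − 136 = 0  ⇒  r_C1 = 4 (r>0 drops 1)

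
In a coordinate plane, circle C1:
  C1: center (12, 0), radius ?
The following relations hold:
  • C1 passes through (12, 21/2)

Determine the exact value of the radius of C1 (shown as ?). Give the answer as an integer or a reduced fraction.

21/2

1. [C1∋P]  r_C1² − 441/4 = 0  ⇒  r_C1 = 21/2 (r>0 drops 1)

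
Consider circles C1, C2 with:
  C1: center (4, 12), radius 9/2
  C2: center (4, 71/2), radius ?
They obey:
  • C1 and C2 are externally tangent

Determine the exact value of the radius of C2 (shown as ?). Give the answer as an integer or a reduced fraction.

19

1. [ext C1·C2]  r_C2² + 9r_C2 − 532 = 0  ⇒  r_C2 = 19 (r>0 drops 1)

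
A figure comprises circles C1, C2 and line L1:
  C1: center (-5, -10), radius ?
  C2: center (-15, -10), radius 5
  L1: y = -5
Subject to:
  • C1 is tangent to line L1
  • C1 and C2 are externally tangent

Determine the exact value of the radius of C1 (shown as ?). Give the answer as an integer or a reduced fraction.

1. [C1‖L1]  r_C1² − 25 = 0  ⇒  r_C1 = 5 (r>0 drops 1)
2. [ext C1·C2]  r_C1² + 10r_C1 − 75 = 0  ⇒  r_C1 = 5 (r>0 drops 1)

5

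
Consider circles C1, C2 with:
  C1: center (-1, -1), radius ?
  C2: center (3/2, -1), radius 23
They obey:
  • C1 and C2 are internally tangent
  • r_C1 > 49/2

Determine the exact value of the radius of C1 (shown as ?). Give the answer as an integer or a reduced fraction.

1. [int C1,C2]  r_C1² − 46r_C1 + 2091/4 = 0  ⇒  r_C1 = 41/2 or 51/2
2. given r_C1 > 49/2: keep 51/2

51/2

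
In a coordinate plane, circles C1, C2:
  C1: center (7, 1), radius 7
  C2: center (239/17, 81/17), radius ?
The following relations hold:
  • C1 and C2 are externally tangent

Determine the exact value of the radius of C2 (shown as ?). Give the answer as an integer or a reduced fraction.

1. [ext C1·C2]  r_C2² + 14r_C2 − 15 = 0  ⇒  r_C2 = 1 (r>0 drops 1)

1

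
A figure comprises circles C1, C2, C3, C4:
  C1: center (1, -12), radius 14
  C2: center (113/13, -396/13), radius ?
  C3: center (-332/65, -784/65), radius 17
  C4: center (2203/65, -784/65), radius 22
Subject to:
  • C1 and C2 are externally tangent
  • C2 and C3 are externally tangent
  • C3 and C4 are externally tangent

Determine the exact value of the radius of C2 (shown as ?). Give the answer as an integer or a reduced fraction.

6

1. [ext C1·C2]  r_C2² + 28r_C2 − 204 = 0  ⇒  r_C2 = 6 (r>0 drops 1)
2. [ext C2·C3]  r_C2² + 34r_C2 − 240 = 0  ⇒  r_C2 = 6 (r>0 drops 1)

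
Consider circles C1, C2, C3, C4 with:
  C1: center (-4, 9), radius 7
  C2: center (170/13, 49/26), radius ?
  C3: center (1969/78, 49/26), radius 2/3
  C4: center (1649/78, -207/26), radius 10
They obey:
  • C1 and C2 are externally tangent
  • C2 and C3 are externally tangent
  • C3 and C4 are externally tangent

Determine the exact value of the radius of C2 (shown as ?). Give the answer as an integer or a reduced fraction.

1. [ext C1·C2]  r_C2² + 14r_C2 − 1173/4 = 0  ⇒  r_C2 = 23/2 (r>0 drops 1)
2. [ext C2·C3]  r_C2² + (4/3)r_C2 − 1771/12 = 0  ⇒  r_C2 = 23/2 (r>0 drops 1)

23/2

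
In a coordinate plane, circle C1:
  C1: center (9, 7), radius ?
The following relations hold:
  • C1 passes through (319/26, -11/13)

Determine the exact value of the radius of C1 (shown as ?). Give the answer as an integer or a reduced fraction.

1. [C1∋P]  r_C1² − 289/4 = 0  ⇒  r_C1 = 17/2 (r>0 drops 1)

17/2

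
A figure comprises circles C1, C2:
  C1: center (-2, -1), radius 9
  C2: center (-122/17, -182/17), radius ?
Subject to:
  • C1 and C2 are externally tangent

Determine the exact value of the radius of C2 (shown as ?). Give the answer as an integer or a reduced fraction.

1. [ext C1·C2]  r_C2² + 18r_C2 − 40 = 0  ⇒  r_C2 = 2 (r>0 drops 1)

2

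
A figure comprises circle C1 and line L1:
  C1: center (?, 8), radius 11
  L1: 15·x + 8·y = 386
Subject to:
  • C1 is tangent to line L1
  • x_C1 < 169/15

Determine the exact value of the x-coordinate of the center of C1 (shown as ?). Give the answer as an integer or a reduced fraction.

9

1. [C1‖L1]  x_C1² − (644/15)x_C1 + 1527/5 = 0  ⇒  x_C1 = 9 or 509/15
2. given x_C1 < 169/15: keep 9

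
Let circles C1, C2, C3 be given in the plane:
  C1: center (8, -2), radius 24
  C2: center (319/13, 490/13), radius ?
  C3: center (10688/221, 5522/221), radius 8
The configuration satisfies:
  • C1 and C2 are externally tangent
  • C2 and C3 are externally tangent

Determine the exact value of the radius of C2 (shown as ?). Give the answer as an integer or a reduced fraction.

1. [ext C1·C2]  r_C2² + 48r_C2 − 1273 = 0  ⇒  r_C2 = 19 (r>0 drops 1)
2. [ext C2·C3]  r_C2² + 16r_C2 − 665 = 0  ⇒  r_C2 = 19 (r>0 drops 1)

19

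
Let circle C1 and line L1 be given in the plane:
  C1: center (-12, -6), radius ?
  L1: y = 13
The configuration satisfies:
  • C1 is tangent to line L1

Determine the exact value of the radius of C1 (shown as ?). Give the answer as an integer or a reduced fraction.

1. [C1‖L1]  r_C1² − 361 = 0  ⇒  r_C1 = 19 (r>0 drops 1)

19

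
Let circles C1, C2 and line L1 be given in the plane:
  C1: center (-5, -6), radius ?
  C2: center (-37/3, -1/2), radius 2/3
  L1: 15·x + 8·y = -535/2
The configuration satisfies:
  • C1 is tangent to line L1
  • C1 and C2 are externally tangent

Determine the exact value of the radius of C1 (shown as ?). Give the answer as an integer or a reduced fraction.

17/2

1. [C1‖L1]  r_C1² − 289/4 = 0  ⇒  r_C1 = 17/2 (r>0 drops 1)
2. [ext C1·C2]  r_C1² + (4/3)r_C1 − 1003/12 = 0  ⇒  r_C1 = 17/2 (r>0 drops 1)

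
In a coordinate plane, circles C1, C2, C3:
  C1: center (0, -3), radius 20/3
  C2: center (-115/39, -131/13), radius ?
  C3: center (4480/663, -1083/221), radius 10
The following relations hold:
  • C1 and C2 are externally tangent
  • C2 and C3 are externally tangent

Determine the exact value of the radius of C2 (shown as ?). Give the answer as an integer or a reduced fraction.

1

1. [ext C1·C2]  r_C2² + (40/3)r_C2 − 43/3 = 0  ⇒  r_C2 = 1 (r>0 drops 1)
2. [ext C2·C3]  r_C2² + 20r_C2 − 21 = 0  ⇒  r_C2 = 1 (r>0 drops 1)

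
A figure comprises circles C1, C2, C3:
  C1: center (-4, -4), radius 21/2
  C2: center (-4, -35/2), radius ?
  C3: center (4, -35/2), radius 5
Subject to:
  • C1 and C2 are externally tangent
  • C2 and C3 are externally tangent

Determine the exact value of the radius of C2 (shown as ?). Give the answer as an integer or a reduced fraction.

3

1. [ext C1·C2]  r_C2² + 21r_C2 − 72 = 0  ⇒  r_C2 = 3 (r>0 drops 1)
2. [ext C2·C3]  r_C2² + 10r_C2 − 39 = 0  ⇒  r_C2 = 3 (r>0 drops 1)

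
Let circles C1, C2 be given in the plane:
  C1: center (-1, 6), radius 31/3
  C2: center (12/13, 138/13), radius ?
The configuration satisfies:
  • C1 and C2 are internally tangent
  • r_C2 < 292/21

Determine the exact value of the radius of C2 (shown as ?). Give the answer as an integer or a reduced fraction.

1. [int C1,C2]  r_C2² − (62/3)r_C2 + 736/9 = 0  ⇒  r_C2 = 16/3 or 46/3
2. given r_C2 < 292/21: keep 16/3

16/3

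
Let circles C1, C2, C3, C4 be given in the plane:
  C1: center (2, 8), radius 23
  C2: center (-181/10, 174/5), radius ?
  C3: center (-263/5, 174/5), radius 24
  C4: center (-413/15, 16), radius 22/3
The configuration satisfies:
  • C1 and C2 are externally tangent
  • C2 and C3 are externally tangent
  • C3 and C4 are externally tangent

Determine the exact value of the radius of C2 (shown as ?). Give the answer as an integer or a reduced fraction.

1. [ext C1·C2]  r_C2² + 46r_C2 − 2373/4 = 0  ⇒  r_C2 = 21/2 (r>0 drops 1)
2. [ext C2·C3]  r_C2² + 48r_C2 − 2457/4 = 0  ⇒  r_C2 = 21/2 (r>0 drops 1)

21/2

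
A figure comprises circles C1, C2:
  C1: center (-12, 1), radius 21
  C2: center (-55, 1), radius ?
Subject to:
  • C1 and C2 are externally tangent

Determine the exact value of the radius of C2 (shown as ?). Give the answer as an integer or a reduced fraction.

22

1. [ext C1·C2]  r_C2² + 42r_C2 − 1408 = 0  ⇒  r_C2 = 22 (r>0 drops 1)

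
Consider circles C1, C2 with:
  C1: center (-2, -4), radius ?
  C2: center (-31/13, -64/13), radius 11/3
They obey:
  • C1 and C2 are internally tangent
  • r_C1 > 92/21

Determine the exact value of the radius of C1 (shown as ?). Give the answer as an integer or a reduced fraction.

1. [int C1,C2]  r_C1² − (22/3)r_C1 + 112/9 = 0  ⇒  r_C1 = 8/3 or 14/3
2. given r_C1 > 92/21: keep 14/3

14/3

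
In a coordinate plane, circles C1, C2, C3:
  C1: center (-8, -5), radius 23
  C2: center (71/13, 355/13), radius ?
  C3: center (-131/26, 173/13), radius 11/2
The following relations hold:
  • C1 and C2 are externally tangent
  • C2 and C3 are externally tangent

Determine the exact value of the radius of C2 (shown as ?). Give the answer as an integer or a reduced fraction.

1. [ext C1·C2]  r_C2² + 46r_C2 − 696 = 0  ⇒  r_C2 = 12 (r>0 drops 1)
2. [ext C2·C3]  r_C2² + 11r_C2 − 276 = 0  ⇒  r_C2 = 12 (r>0 drops 1)

12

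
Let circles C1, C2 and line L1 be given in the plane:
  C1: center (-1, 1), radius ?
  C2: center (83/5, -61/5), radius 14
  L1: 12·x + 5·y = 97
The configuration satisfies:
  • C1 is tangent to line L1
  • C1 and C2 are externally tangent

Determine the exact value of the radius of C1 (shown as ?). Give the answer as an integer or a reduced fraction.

8

1. [C1‖L1]  r_C1² − 64 = 0  ⇒  r_C1 = 8 (r>0 drops 1)
2. [ext C1·C2]  r_C1² + 28r_C1 − 288 = 0  ⇒  r_C1 = 8 (r>0 drops 1)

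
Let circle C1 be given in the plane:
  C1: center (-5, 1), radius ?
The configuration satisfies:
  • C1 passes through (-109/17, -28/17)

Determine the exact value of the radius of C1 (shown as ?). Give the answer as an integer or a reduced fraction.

3

1. [C1∋P]  r_C1² − 9 = 0  ⇒  r_C1 = 3 (r>0 drops 1)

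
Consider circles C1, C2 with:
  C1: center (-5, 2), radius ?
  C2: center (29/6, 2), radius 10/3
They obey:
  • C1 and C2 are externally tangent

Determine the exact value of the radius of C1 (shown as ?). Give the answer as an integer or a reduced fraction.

1. [ext C1·C2]  r_C1² + (20/3)r_C1 − 1027/12 = 0  ⇒  r_C1 = 13/2 (r>0 drops 1)

13/2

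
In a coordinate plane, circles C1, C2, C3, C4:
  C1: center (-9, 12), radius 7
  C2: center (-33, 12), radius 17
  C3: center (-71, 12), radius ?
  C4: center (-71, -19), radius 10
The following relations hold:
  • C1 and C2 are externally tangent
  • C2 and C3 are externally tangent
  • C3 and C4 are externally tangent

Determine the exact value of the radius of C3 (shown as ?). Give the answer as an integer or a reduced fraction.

21

1. [ext C2·C3]  r_C3² + 34r_C3 − 1155 = 0  ⇒  r_C3 = 21 (r>0 drops 1)
2. [ext C3·C4]  r_C3² + 20r_C3 − 861 = 0  ⇒  r_C3 = 21 (r>0 drops 1)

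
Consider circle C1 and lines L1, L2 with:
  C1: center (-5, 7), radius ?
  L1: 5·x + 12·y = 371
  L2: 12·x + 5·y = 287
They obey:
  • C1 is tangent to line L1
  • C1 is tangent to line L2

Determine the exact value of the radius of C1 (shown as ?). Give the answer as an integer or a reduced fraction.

24

1. [C1‖L1]  r_C1² − 576 = 0  ⇒  r_C1 = 24 (r>0 drops 1)
2. [C1‖L2]  r_C1² − 576 = 0  ⇒  r_C1 = 24 (r>0 drops 1)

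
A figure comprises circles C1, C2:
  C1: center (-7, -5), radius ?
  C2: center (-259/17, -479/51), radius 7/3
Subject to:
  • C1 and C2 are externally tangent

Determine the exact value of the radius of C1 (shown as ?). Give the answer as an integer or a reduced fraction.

1. [ext C1·C2]  r_C1² + (14/3)r_C1 − 245/3 = 0  ⇒  r_C1 = 7 (r>0 drops 1)

7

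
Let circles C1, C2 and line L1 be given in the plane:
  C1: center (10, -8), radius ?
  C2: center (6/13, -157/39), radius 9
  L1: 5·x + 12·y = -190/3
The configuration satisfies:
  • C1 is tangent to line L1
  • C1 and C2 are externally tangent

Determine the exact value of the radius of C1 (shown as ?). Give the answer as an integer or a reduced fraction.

1. [C1‖L1]  r_C1² − 16/9 = 0  ⇒  r_C1 = 4/3 (r>0 drops 1)
2. [ext C1·C2]  r_C1² + 18r_C1 − 232/9 = 0  ⇒  r_C1 = 4/3 (r>0 drops 1)

4/3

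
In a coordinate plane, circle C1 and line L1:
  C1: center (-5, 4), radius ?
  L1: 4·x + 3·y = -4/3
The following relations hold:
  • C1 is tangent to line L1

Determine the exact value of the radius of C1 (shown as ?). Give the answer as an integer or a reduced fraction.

4/3

1. [C1‖L1]  r_C1² − 16/9 = 0  ⇒  r_C1 = 4/3 (r>0 drops 1)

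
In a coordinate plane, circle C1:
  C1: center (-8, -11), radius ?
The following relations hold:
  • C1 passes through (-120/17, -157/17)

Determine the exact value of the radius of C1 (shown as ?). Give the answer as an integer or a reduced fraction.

2

1. [C1∋P]  r_C1² − 4 = 0  ⇒  r_C1 = 2 (r>0 drops 1)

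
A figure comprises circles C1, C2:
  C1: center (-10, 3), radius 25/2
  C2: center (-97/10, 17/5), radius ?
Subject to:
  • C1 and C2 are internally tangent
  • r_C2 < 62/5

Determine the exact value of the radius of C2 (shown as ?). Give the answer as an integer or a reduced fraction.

12

1. [int C1,C2]  r_C2² − 25r_C2 + 156 = 0  ⇒  r_C2 = 12 or 13
2. given r_C2 < 62/5: keep 12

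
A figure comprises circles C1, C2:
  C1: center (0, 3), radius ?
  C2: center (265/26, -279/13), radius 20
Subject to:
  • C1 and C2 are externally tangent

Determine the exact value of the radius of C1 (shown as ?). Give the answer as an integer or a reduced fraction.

1. [ext C1·C2]  r_C1² + 40r_C1 − 1209/4 = 0  ⇒  r_C1 = 13/2 (r>0 drops 1)

13/2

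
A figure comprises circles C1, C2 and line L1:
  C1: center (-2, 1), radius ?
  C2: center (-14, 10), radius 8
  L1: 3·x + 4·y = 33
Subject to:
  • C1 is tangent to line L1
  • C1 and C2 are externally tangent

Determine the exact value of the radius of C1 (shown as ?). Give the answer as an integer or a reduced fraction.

1. [C1‖L1]  r_C1² − 49 = 0  ⇒  r_C1 = 7 (r>0 drops 1)
2. [ext C1·C2]  r_C1² + 16r_C1 − 161 = 0  ⇒  r_C1 = 7 (r>0 drops 1)

7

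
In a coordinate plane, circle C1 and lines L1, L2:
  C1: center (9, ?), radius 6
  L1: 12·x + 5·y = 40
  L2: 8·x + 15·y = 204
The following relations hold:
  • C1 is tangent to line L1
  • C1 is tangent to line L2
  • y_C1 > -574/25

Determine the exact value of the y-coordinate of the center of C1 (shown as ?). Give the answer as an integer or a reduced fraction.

2

1. [C1‖L1]  y_C1² + (136/5)y_C1 − 292/5 = 0  ⇒  y_C1 = -146/5 or 2
2. [C1‖L2]  y_C1² − (88/5)y_C1 + 156/5 = 0  ⇒  y_C1 = 2 or 78/5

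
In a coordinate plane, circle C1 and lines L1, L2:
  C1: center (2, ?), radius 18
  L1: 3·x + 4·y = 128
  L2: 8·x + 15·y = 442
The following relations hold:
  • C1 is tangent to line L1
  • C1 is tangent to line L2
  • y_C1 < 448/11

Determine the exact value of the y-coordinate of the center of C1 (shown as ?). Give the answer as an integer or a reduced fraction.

8

1. [C1‖L1]  y_C1² − 61y_C1 + 424 = 0  ⇒  y_C1 = 8 or 53
2. [C1‖L2]  y_C1² − (284/5)y_C1 + 1952/5 = 0  ⇒  y_C1 = 8 or 244/5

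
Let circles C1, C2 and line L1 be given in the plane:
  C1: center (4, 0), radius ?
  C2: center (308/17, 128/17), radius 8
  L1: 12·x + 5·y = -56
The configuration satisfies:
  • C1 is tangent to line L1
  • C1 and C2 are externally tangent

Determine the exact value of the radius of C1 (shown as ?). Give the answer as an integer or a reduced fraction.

1. [C1‖L1]  r_C1² − 64 = 0  ⇒  r_C1 = 8 (r>0 drops 1)
2. [ext C1·C2]  r_C1² + 16r_C1 − 192 = 0  ⇒  r_C1 = 8 (r>0 drops 1)

8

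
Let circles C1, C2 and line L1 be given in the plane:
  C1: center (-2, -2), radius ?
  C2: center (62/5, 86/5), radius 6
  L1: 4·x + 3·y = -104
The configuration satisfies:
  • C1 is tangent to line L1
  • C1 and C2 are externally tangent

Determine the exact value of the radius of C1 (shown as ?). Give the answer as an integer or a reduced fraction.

18

1. [C1‖L1]  r_C1² − 324 = 0  ⇒  r_C1 = 18 (r>0 drops 1)
2. [ext C1·C2]  r_C1² + 12r_C1 − 540 = 0  ⇒  r_C1 = 18 (r>0 drops 1)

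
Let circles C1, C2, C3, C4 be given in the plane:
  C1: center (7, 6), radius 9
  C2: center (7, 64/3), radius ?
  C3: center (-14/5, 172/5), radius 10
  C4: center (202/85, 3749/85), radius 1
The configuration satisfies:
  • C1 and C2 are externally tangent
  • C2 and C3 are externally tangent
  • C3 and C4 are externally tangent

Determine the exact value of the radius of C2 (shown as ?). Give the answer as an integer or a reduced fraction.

1. [ext C1·C2]  r_C2² + 18r_C2 − 1387/9 = 0  ⇒  r_C2 = 19/3 (r>0 drops 1)
2. [ext C2·C3]  r_C2² + 20r_C2 − 1501/9 = 0  ⇒  r_C2 = 19/3 (r>0 drops 1)

19/3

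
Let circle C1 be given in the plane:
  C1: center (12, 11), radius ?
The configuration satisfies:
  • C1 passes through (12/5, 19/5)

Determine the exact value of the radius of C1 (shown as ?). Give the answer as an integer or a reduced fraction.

12

1. [C1∋P]  r_C1² − 144 = 0  ⇒  r_C1 = 12 (r>0 drops 1)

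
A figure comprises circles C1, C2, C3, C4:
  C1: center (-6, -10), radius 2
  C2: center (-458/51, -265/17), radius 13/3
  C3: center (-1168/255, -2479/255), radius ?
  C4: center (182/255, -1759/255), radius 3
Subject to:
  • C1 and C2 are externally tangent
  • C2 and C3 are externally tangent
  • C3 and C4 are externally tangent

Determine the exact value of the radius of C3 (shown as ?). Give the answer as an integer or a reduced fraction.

1. [ext C2·C3]  r_C3² + (26/3)r_C3 − 35 = 0  ⇒  r_C3 = 3 (r>0 drops 1)
2. [ext C3·C4]  r_C3² + 6r_C3 − 27 = 0  ⇒  r_C3 = 3 (r>0 drops 1)

3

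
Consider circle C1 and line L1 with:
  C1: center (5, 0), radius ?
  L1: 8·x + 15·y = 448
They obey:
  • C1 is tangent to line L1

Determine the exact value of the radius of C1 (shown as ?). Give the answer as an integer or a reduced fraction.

24

1. [C1‖L1]  r_C1² − 576 = 0  ⇒  r_C1 = 24 (r>0 drops 1)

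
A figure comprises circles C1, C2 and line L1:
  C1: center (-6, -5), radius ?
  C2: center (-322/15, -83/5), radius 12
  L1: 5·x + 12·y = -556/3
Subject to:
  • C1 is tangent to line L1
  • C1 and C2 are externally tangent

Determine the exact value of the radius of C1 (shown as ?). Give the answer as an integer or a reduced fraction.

1. [C1‖L1]  r_C1² − 484/9 = 0  ⇒  r_C1 = 22/3 (r>0 drops 1)
2. [ext C1·C2]  r_C1² + 24r_C1 − 2068/9 = 0  ⇒  r_C1 = 22/3 (r>0 drops 1)

22/3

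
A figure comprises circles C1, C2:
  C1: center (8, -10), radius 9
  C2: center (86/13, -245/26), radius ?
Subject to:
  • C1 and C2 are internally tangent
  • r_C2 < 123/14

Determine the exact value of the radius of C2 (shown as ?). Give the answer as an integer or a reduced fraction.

1. [int C1,C2]  r_C2² − 18r_C2 + 315/4 = 0  ⇒  r_C2 = 15/2 or 21/2
2. given r_C2 < 123/14: keep 15/2

15/2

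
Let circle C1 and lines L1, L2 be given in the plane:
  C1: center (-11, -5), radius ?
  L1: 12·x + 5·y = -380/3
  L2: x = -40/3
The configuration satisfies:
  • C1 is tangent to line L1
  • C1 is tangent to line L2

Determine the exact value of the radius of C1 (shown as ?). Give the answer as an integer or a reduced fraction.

1. [C1‖L1]  r_C1² − 49/9 = 0  ⇒  r_C1 = 7/3 (r>0 drops 1)
2. [C1‖L2]  r_C1² − 49/9 = 0  ⇒  r_C1 = 7/3 (r>0 drops 1)

7/3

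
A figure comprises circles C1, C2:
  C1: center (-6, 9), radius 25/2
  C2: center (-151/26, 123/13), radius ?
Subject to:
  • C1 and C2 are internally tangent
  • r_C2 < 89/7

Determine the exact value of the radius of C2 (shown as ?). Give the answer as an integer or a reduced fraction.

1. [int C1,C2]  r_C2² − 25r_C2 + 156 = 0  ⇒  r_C2 = 12 or 13
2. given r_C2 < 89/7: keep 12

12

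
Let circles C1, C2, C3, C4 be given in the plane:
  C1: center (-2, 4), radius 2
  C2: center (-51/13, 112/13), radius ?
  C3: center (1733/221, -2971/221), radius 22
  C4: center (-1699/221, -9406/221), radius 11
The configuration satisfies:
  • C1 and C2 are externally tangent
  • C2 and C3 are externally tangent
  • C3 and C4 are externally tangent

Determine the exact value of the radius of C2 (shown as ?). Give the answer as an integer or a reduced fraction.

1. [ext C1·C2]  r_C2² + 4r_C2 − 21 = 0  ⇒  r_C2 = 3 (r>0 drops 1)
2. [ext C2·C3]  r_C2² + 44r_C2 − 141 = 0  ⇒  r_C2 = 3 (r>0 drops 1)

3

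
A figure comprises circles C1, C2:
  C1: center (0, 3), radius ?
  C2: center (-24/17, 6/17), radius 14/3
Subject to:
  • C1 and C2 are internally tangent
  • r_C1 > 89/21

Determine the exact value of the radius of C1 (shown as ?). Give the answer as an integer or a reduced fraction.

23/3

1. [int C1,C2]  r_C1² − (28/3)r_C1 + 115/9 = 0  ⇒  r_C1 = 5/3 or 23/3
2. given r_C1 > 89/21: keep 23/3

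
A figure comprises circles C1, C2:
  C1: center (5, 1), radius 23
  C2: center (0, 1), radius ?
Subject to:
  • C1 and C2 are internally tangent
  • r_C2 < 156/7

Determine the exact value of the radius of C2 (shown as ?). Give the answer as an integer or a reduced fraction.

1. [int C1,C2]  r_C2² − 46r_C2 + 504 = 0  ⇒  r_C2 = 18 or 28
2. given r_C2 < 156/7: keep 18

18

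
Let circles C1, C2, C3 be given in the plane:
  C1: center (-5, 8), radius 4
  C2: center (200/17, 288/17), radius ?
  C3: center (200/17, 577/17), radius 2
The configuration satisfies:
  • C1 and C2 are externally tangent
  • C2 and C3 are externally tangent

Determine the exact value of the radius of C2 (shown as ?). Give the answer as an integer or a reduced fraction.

15

1. [ext C1·C2]  r_C2² + 8r_C2 − 345 = 0  ⇒  r_C2 = 15 (r>0 drops 1)
2. [ext C2·C3]  r_C2² + 4r_C2 − 285 = 0  ⇒  r_C2 = 15 (r>0 drops 1)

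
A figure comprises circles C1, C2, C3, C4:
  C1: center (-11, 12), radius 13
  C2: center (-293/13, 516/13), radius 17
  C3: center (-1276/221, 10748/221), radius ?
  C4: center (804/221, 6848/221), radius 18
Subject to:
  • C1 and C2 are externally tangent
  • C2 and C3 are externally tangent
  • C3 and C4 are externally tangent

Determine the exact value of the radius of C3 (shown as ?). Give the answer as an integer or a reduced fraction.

1. [ext C2·C3]  r_C3² + 34r_C3 − 72 = 0  ⇒  r_C3 = 2 (r>0 drops 1)
2. [ext C3·C4]  r_C3² + 36r_C3 − 76 = 0  ⇒  r_C3 = 2 (r>0 drops 1)

2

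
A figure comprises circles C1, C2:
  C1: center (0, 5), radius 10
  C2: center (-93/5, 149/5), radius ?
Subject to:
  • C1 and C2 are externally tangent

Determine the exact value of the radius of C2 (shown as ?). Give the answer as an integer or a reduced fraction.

1. [ext C1·C2]  r_C2² + 20r_C2 − 861 = 0  ⇒  r_C2 = 21 (r>0 drops 1)

21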